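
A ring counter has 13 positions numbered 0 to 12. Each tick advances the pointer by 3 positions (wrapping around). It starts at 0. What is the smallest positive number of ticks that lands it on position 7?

11

The inverse of 3 mod 13 is 9 (since 3·9 = 27 ≡ 1).
Multiplying both sides by 9: x ≡ 9·7 = 63 ≡ 11 (mod 13).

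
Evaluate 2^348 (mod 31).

8

Square-and-reduce mod 31: 2^1≡2, 2^2≡4, 2^4≡16, 2^8≡8, 2^16≡2, 2^32≡4, 2^64≡16, 2^128≡8, 2^256≡2.
Since 348 = 4 + 8 + 16 + 64 + 256 in binary, 2^348 ≡ 16·8·2·16·2 ≡ 8 (mod 31).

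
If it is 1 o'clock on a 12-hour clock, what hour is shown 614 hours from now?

Dividing 614 by 12 gives quotient 51 and remainder 2.
1 + 2 → 3 on a 12-hour dial.

3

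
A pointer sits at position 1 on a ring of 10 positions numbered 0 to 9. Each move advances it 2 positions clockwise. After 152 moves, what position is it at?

5

152·2 = 304.
304 mod 10 = 4 (since 30·10 = 300).
(1 + 4) mod 10 = 5.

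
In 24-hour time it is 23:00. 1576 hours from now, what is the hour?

15

Dividing 1576 by 24 gives quotient 65 and remainder 16.
(23 + 16) mod 24 = 15.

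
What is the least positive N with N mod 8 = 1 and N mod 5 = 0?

25

x ≡ 0 (mod 5) gives x ∈ {0, 5, 10, 15, 20, 25}.
The first of these with x mod 8 = 1 is 25.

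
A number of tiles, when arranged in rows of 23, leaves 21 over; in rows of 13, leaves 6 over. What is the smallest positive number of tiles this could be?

x ≡ 6 (mod 13) gives x ∈ {6, 19, 32, 45, 58, 71, 84, 97, …}.
The first of these with x mod 23 = 21 is 136.

136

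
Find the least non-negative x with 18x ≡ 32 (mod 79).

72

The inverse of 18 mod 79 is 22 (since 18·22 = 396 ≡ 1).
Multiplying both sides by 22: x ≡ 22·32 = 704 ≡ 72 (mod 79).
Check: 18·72 = 1296 = 16·79 + 32.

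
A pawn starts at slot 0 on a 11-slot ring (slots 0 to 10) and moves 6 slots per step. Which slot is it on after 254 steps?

254·6 = 1524.
1524 = 138·11 + 6, so 1524 mod 11 = 6.
(0 + 6) mod 11 = 6.

6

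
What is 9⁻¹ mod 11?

9·5 = 45 = 4·11 + 1, so 9⁻¹ ≡ 5 (mod 11).

5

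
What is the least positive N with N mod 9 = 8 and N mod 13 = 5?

44

x ≡ 8 (mod 9) gives x ∈ {8, 17, 26, 35, 44}.
The first of these with x mod 13 = 5 is 44.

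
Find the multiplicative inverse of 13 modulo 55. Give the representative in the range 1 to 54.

17

13·17 = 221 = 4·55 + 1, so 13⁻¹ ≡ 17 (mod 55).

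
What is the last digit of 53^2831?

7

The units digit of 53^n cycles with period 4: 3, 9, 7, 1, …
2831 leaves remainder 3 on division by 4, so 53^2831 ends in 7.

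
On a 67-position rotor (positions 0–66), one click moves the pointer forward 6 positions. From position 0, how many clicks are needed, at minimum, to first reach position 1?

6·56 = 336 = 5·67 + 1, so 6⁻¹ ≡ 56 (mod 67).

56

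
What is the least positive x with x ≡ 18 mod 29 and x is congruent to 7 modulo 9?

x ≡ 7 (mod 9) gives x ∈ {7, 16, 25, 34, 43, 52, 61, 70, …}.
The first of these with x mod 29 = 18 is 250.

250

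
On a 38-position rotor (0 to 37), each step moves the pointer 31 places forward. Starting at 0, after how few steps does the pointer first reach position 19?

The inverse of 31 mod 38 is 27 (since 31·27 = 837 ≡ 1).
So x ≡ 27·19 = 513 ≡ 19 (mod 38).
Check: 31·19 = 589 = 15·38 + 19.

19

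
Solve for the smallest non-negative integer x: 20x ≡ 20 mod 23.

20⁻¹ ≡ 15 (mod 23) because 20·15 = 300 = 13·23 + 1.
Multiplying both sides by 15: x ≡ 15·20 = 300 ≡ 1 (mod 23).

1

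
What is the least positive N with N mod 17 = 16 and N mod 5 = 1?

x ≡ 1 (mod 5) gives x ∈ {1, 6, 11, 16}.
The first of these with x mod 17 = 16 is 16.

16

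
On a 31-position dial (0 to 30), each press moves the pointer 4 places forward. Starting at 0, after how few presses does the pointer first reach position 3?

24

The inverse of 4 mod 31 is 8 (since 4·8 = 32 ≡ 1).
So x ≡ 8·3 = 24 ≡ 24 (mod 31).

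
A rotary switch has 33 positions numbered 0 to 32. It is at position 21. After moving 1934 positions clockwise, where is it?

Dividing 1934 by 33 gives quotient 58 and remainder 20.
(21 + 20) mod 33 = 8.

8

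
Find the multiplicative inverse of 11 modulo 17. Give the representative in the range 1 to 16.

17 = 1·11 + 6
11 = 1·6 + 5
6 = 1·5 + 1
5 = 5·1 + 0
Back-substituting gives 11·14 ≡ 1 (mod 17).

14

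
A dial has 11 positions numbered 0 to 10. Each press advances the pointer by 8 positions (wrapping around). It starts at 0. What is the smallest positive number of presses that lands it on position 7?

5

The inverse of 8 mod 11 is 7 (since 8·7 = 56 ≡ 1).
So x ≡ 7·7 = 49 ≡ 5 (mod 11).
Check: 8·5 = 40 = 3·11 + 7.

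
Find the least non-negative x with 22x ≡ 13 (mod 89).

37

The inverse of 22 mod 89 is 85 (since 22·85 = 1870 ≡ 1).
Multiplying both sides by 85: x ≡ 85·13 = 1105 ≡ 37 (mod 89).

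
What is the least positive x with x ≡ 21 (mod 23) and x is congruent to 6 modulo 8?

182

x ≡ 6 (mod 8) gives x ∈ {6, 14, 22, 30, 38, 46, 54, 62, …}.
The first of these with x mod 23 = 21 is 182.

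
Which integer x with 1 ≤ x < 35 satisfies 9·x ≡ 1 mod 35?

4

35 = 3·9 + 8
9 = 1·8 + 1
8 = 8·1 + 0
Back-substituting gives 9·4 ≡ 1 (mod 35).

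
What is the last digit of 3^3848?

1

The units digit of 3^n cycles with period 4: 3, 9, 7, 1, …
3848 mod 4 = 0, so the last digit matches 3^4 = 1.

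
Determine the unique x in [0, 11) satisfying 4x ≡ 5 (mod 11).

4⁻¹ ≡ 3 (mod 11) because 4·3 = 12 = 1·11 + 1.
Multiplying both sides by 3: x ≡ 3·5 = 15 ≡ 4 (mod 11).
Check: 4·4 = 16 = 1·11 + 5.

4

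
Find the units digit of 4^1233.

4

Powers of 4 mod 10 repeat with period 2: 4, 6.
1233 mod 2 = 1, so the last digit matches 4^1 = 4.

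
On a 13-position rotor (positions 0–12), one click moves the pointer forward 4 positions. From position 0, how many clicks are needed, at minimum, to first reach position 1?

4·10 = 40 = 3·13 + 1, so 4⁻¹ ≡ 10 (mod 13).

10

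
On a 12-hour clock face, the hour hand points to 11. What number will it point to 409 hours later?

12

Dividing 409 by 12 gives quotient 34 and remainder 1.
11 + 1 → 12 on a 12-hour dial.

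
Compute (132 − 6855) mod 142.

93

6855 = 48·142 + 39, so 6855 mod 142 = 39.
(132 − 39) mod 142 = 93.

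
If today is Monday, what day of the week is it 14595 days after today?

14595 = 2085·7 + 0, so 14595 mod 7 = 0.
Monday + 0 days → Monday.

Monday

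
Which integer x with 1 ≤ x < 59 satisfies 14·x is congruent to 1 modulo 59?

59 = 4·14 + 3
14 = 4·3 + 2
3 = 1·2 + 1
2 = 2·1 + 0
Back-substituting gives 14·38 ≡ 1 (mod 59).

38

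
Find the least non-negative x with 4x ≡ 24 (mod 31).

4⁻¹ ≡ 8 (mod 31) because 4·8 = 32 = 1·31 + 1.
Multiplying both sides by 8: x ≡ 8·24 = 192 ≡ 6 (mod 31).
Check: 4·6 = 24 = 0·31 + 24.

6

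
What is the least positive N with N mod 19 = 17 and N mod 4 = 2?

74

Since 4·5 ≡ 1 (mod 19), take x = 2 + 4·((17−2)·5 mod 19) = 2 + 4·18 = 74.
Check: 74 mod 19 = 17, 74 mod 4 = 2.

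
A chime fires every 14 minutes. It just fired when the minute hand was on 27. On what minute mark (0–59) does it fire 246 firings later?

246·14 = 3444.
3444 − 57·60 = 24, so 3444 ≡ 24 (mod 60).
(27 + 24) mod 60 = 51.

51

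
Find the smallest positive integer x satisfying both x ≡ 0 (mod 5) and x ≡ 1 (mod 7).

Since 7·3 ≡ 1 (mod 5), take x = 1 + 7·((0−1)·3 mod 5) = 1 + 7·2 = 15.
Check: 15 mod 5 = 0, 15 mod 7 = 1.

15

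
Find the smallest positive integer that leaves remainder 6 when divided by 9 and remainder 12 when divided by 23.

150

Since 23·2 ≡ 1 (mod 9), take x = 12 + 23·((6−12)·2 mod 9) = 12 + 23·6 = 150.
Check: 150 mod 9 = 6, 150 mod 23 = 12.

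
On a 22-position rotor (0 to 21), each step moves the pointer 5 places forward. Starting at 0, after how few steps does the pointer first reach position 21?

5⁻¹ ≡ 9 (mod 22) because 5·9 = 45 = 2·22 + 1.
So x ≡ 9·21 = 189 ≡ 13 (mod 22).

13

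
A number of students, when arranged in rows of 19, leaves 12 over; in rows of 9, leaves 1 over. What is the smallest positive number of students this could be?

x ≡ 1 (mod 9) gives x ∈ {1, 10, 19, 28, 37, 46, 55, 64, …}.
The first of these with x mod 19 = 12 is 145.

145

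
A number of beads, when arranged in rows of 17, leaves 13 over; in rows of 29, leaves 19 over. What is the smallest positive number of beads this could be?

251

Since 29·10 ≡ 1 (mod 17), take x = 19 + 29·((13−19)·10 mod 17) = 19 + 29·8 = 251.
Check: 251 mod 17 = 13, 251 mod 29 = 19.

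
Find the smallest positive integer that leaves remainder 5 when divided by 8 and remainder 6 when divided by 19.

Since 19·3 ≡ 1 (mod 8), take x = 6 + 19·((5−6)·3 mod 8) = 6 + 19·5 = 101.
Check: 101 mod 8 = 5, 101 mod 19 = 6.

101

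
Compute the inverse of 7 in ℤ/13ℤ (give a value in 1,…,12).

2

7·2 = 14 = 1·13 + 1, so 7⁻¹ ≡ 2 (mod 13).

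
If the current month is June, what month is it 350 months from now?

350 mod 12 = 2 (since 29·12 = 348).
June + 2 months → August.

August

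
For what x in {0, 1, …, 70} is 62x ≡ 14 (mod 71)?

30

The inverse of 62 mod 71 is 63 (since 62·63 = 3906 ≡ 1).
So x ≡ 63·14 = 882 ≡ 30 (mod 71).
Check: 62·30 = 1860 = 26·71 + 14.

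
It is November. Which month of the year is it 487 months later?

June

487 = 40·12 + 7, so 487 mod 12 = 7.
November + 7 months → June.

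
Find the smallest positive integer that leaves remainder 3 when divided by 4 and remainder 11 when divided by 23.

11

x ≡ 3 (mod 4) gives x ∈ {3, 7, 11}.
The first of these with x mod 23 = 11 is 11.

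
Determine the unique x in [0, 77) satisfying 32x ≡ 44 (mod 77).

11

The inverse of 32 mod 77 is 65 (since 32·65 = 2080 ≡ 1).
So x ≡ 65·44 = 2860 ≡ 11 (mod 77).
Check: 32·11 = 352 = 4·77 + 44.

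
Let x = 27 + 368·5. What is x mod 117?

368·5 = 1840.
1840 = 15·117 + 85, so 1840 mod 117 = 85.
(27 + 85) mod 117 = 112.

112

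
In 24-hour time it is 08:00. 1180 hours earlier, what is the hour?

4

Dividing 1180 by 24 gives quotient 49 and remainder 4.
(8 − 4) mod 24 = 4.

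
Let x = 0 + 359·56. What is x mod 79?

38

359·56 = 20104.
20104 = 254·79 + 38, so 20104 mod 79 = 38.
(0 + 38) mod 79 = 38.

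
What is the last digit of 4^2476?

Last digits of 4^n: 4, 6 (period 2).
2476 leaves remainder 0 on division by 2, so 4^2476 ends in 6.

6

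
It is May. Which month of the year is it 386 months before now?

386 − 32·12 = 2, so 386 ≡ 2 (mod 12).
May − 2 months → March.

March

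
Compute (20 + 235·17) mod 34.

3

235·17 = 3995.
3995 = 117·34 + 17, so 3995 mod 34 = 17.
(20 + 17) mod 34 = 3.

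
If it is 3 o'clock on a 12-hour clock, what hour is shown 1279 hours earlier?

8

1279 mod 12 = 7 (since 106·12 = 1272).
3 − 7 → 8 on a 12-hour dial.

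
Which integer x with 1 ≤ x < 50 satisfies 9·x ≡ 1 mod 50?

39

50 = 5·9 + 5
9 = 1·5 + 4
5 = 1·4 + 1
4 = 4·1 + 0
Back-substituting gives 9·39 ≡ 1 (mod 50).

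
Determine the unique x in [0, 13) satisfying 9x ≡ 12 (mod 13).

10

9⁻¹ ≡ 3 (mod 13) because 9·3 = 27 = 2·13 + 1.
Multiplying both sides by 3: x ≡ 3·12 = 36 ≡ 10 (mod 13).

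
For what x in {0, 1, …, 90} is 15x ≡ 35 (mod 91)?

63

15⁻¹ ≡ 85 (mod 91) because 15·85 = 1275 = 14·91 + 1.
So x ≡ 85·35 = 2975 ≡ 63 (mod 91).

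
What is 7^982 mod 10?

9

The units digit of 7^n cycles with period 4: 7, 9, 3, 1, …
982 leaves remainder 2 on division by 4, so 7^982 ends in 9.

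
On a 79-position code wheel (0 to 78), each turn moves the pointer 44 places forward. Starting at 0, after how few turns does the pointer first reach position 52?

44⁻¹ ≡ 9 (mod 79) because 44·9 = 396 = 5·79 + 1.
So x ≡ 9·52 = 468 ≡ 73 (mod 79).

73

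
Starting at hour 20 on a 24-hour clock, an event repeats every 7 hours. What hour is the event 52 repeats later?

0

52·7 = 364.
Dividing 364 by 24 gives quotient 15 and remainder 4.
(20 + 4) mod 24 = 0.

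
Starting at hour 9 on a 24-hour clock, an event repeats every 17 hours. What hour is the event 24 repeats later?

9

24·17 = 408.
408 − 17·24 = 0, so 408 ≡ 0 (mod 24).
(9 + 0) mod 24 = 9.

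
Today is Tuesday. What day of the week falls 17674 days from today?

Monday

17674 mod 7 = 6 (since 2524·7 = 17668).
Tuesday + 6 days → Monday.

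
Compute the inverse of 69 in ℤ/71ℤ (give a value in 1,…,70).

69·35 = 2415 = 34·71 + 1, so 69⁻¹ ≡ 35 (mod 71).

35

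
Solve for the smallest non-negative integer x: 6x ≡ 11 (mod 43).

9

The inverse of 6 mod 43 is 36 (since 6·36 = 216 ≡ 1).
Multiplying both sides by 36: x ≡ 36·11 = 396 ≡ 9 (mod 43).
Check: 6·9 = 54 = 1·43 + 11.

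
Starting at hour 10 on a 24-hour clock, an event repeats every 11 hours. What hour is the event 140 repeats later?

140·11 = 1540.
1540 − 64·24 = 4, so 1540 ≡ 4 (mod 24).
(10 + 4) mod 24 = 14.

14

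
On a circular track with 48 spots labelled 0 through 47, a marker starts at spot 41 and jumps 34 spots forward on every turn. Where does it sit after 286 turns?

21

286·34 = 9724.
Dividing 9724 by 48 gives quotient 202 and remainder 28.
(41 + 28) mod 48 = 21.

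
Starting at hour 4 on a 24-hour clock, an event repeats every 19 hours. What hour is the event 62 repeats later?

6

62·19 = 1178.
1178 − 49·24 = 2, so 1178 ≡ 2 (mod 24).
(4 + 2) mod 24 = 6.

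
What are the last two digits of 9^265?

Successive squares of 9 mod 100: 9^1≡9, 9^2≡81, 9^4≡61, 9^8≡21, 9^16≡41, 9^32≡81, 9^64≡61, 9^128≡21, 9^256≡41.
265 = 1 + 8 + 256, so 9^265 ≡ 9·21·41 ≡ 49 (mod 100).

49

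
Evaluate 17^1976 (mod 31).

9

By repeated squaring mod 31: 17^1≡17, 17^2≡10, 17^4≡7, 17^8≡18, 17^16≡14, 17^32≡10, 17^64≡7, 17^128≡18, 17^256≡14, 17^512≡10, 17^1024≡7.
Since 1976 = 8 + 16 + 32 + 128 + 256 + 512 + 1024 in binary, 17^1976 ≡ 18·14·10·18·14·10·7 ≡ 9 (mod 31).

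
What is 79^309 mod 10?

Last digits of 9^n: 9, 1 (period 2).
309 mod 2 = 1, so the last digit matches 9^1 = 9.

9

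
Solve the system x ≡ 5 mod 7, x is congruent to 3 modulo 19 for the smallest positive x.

117

x ≡ 5 (mod 7) gives x ∈ {5, 12, 19, 26, 33, 40, 47, 54, …}.
The first of these with x mod 19 = 3 is 117.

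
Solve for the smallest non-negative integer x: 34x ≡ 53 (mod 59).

34⁻¹ ≡ 33 (mod 59) because 34·33 = 1122 = 19·59 + 1.
So x ≡ 33·53 = 1749 ≡ 38 (mod 59).

38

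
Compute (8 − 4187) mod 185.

4187 mod 185 = 117 (since 22·185 = 4070).
(8 − 117) mod 185 = 76.

76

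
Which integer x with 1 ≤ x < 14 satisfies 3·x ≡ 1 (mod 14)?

5

3·5 = 15 = 1·14 + 1, so 3⁻¹ ≡ 5 (mod 14).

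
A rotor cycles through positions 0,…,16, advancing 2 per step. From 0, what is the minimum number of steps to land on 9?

The inverse of 2 mod 17 is 9 (since 2·9 = 18 ≡ 1).
Multiplying both sides by 9: x ≡ 9·9 = 81 ≡ 13 (mod 17).

13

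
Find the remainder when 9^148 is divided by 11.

Square-and-reduce mod 11: 9^1≡9, 9^2≡4, 9^4≡5, 9^8≡3, 9^16≡9, 9^32≡4, 9^64≡5, 9^128≡3.
148 = 4 + 16 + 128, so 9^148 ≡ 5·9·3 ≡ 3 (mod 11).

3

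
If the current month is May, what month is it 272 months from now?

January

272 − 22·12 = 8, so 272 ≡ 8 (mod 12).
May + 8 months → January.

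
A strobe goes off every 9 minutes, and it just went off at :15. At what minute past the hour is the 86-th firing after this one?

9

86·9 = 774.
774 − 12·60 = 54, so 774 ≡ 54 (mod 60).
(15 + 54) mod 60 = 9.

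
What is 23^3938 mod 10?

9

The units digit of 23^n cycles with period 4: 3, 9, 7, 1, …
3938 mod 4 = 2, so the last digit matches 3^2 = 9.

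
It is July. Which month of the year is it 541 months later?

August

541 mod 12 = 1 (since 45·12 = 540).
July + 1 month → August.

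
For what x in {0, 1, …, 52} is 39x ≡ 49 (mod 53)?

The inverse of 39 mod 53 is 34 (since 39·34 = 1326 ≡ 1).
So x ≡ 34·49 = 1666 ≡ 23 (mod 53).

23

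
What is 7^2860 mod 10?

Last digits of 7^n: 7, 9, 3, 1 (period 4).
2860 leaves remainder 0 on division by 4, so 7^2860 ends in 1.

1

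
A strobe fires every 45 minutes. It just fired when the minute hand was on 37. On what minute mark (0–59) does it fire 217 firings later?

217·45 = 9765.
9765 mod 60 = 45 (since 162·60 = 9720).
(37 + 45) mod 60 = 22.

22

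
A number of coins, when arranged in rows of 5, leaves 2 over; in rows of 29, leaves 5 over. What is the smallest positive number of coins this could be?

92

Since 29·4 ≡ 1 (mod 5), take x = 5 + 29·((2−5)·4 mod 5) = 5 + 29·3 = 92.
Check: 92 mod 5 = 2, 92 mod 29 = 5.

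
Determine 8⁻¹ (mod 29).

11

8·11 = 88 = 3·29 + 1, so 8⁻¹ ≡ 11 (mod 29).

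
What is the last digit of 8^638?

Last digits of 8^n: 8, 4, 2, 6 (period 4).
638 mod 4 = 2, so the last digit matches 8^2 = 4.

4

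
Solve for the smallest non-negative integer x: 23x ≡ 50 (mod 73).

72

23⁻¹ ≡ 54 (mod 73) because 23·54 = 1242 = 17·73 + 1.
Multiplying both sides by 54: x ≡ 54·50 = 2700 ≡ 72 (mod 73).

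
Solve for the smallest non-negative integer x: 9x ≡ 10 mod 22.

6

9⁻¹ ≡ 5 (mod 22) because 9·5 = 45 = 2·22 + 1.
Multiplying both sides by 5: x ≡ 5·10 = 50 ≡ 6 (mod 22).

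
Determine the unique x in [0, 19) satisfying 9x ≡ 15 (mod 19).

9⁻¹ ≡ 17 (mod 19) because 9·17 = 153 = 8·19 + 1.
Multiplying both sides by 17: x ≡ 17·15 = 255 ≡ 8 (mod 19).
Check: 9·8 = 72 = 3·19 + 15.

8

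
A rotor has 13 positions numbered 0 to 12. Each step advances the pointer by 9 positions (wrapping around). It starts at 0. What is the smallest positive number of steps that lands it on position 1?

The inverse of 9 mod 13 is 3 (since 9·3 = 27 ≡ 1).
So x ≡ 3·1 = 3 ≡ 3 (mod 13).
Check: 9·3 = 27 = 2·13 + 1.

3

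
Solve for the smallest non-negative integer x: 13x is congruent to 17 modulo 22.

3

The inverse of 13 mod 22 is 17 (since 13·17 = 221 ≡ 1).
Multiplying both sides by 17: x ≡ 17·17 = 289 ≡ 3 (mod 22).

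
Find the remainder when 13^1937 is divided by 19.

2

Square-and-reduce mod 19: 13^1≡13, 13^2≡17, 13^4≡4, 13^8≡16, 13^16≡9, 13^32≡5, 13^64≡6, 13^128≡17, 13^256≡4, 13^512≡16, 13^1024≡9.
Since 1937 = 1 + 16 + 128 + 256 + 512 + 1024 in binary, 13^1937 ≡ 13·9·17·4·16·9 ≡ 2 (mod 19).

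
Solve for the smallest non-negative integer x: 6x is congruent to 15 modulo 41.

The inverse of 6 mod 41 is 7 (since 6·7 = 42 ≡ 1).
Multiplying both sides by 7: x ≡ 7·15 = 105 ≡ 23 (mod 41).

23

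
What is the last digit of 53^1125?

3

The units digit of 53^n cycles with period 4: 3, 9, 7, 1, …
1125 leaves remainder 1 on division by 4, so 53^1125 ends in 3.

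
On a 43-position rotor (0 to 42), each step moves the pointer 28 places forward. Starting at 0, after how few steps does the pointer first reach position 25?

27

28⁻¹ ≡ 20 (mod 43) because 28·20 = 560 = 13·43 + 1.
So x ≡ 20·25 = 500 ≡ 27 (mod 43).
Check: 28·27 = 756 = 17·43 + 25.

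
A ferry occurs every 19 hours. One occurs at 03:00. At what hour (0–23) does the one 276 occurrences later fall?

276·19 = 5244.
Dividing 5244 by 24 gives quotient 218 and remainder 12.
(3 + 12) mod 24 = 15.

15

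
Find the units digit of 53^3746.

9

Last digits of 3^n: 3, 9, 7, 1 (period 4).
3746 leaves remainder 2 on division by 4, so 53^3746 ends in 9.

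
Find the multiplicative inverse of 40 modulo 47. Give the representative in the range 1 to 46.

40·20 = 800 = 17·47 + 1, so 40⁻¹ ≡ 20 (mod 47).

20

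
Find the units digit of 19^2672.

1

Last digits of 9^n: 9, 1 (period 2).
2672 leaves remainder 0 on division by 2, so 19^2672 ends in 1.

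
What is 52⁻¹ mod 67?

58

52·58 = 3016 = 45·67 + 1, so 52⁻¹ ≡ 58 (mod 67).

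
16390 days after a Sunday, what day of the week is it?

16390 = 2341·7 + 3, so 16390 mod 7 = 3.
Sunday + 3 days → Wednesday.

Wednesday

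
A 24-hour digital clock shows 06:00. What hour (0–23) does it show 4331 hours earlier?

19

4331 = 180·24 + 11, so 4331 mod 24 = 11.
(6 − 11) mod 24 = 19.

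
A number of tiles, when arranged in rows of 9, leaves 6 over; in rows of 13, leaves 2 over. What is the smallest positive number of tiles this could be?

x ≡ 6 (mod 9) gives x ∈ {6, 15}.
The first of these with x mod 13 = 2 is 15.

15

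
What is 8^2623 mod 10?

Last digits of 8^n: 8, 4, 2, 6 (period 4).
2623 mod 4 = 3, so the last digit matches 8^3 = 2.

2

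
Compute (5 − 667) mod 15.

13

Dividing 667 by 15 gives quotient 44 and remainder 7.
(5 − 7) mod 15 = 13.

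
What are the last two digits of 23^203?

67

Square-and-reduce mod 100: 23^1≡23, 23^2≡29, 23^4≡41, 23^8≡81, 23^16≡61, 23^32≡21, 23^64≡41, 23^128≡81.
203 = 1 + 2 + 8 + 64 + 128, so 23^203 ≡ 23·29·81·41·81 ≡ 67 (mod 100).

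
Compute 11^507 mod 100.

71

By repeated squaring mod 100: 11^1≡11, 11^2≡21, 11^4≡41, 11^8≡81, 11^16≡61, 11^32≡21, 11^64≡41, 11^128≡81, 11^256≡61.
507 = 1 + 2 + 8 + 16 + 32 + 64 + 128 + 256, so 11^507 ≡ 11·21·81·61·21·41·81·61 ≡ 71 (mod 100).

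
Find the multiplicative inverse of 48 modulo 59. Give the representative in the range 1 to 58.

16

48·16 = 768 = 13·59 + 1, so 48⁻¹ ≡ 16 (mod 59).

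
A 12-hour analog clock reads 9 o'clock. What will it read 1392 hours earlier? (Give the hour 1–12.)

Dividing 1392 by 12 gives quotient 116 and remainder 0.
9 − 0 → 9 on a 12-hour dial.

9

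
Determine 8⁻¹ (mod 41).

36

8·36 = 288 = 7·41 + 1, so 8⁻¹ ≡ 36 (mod 41).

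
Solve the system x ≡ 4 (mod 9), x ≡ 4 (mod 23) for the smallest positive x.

x ≡ 4 (mod 9) gives x ∈ {4}.
The first of these with x mod 23 = 4 is 4.

4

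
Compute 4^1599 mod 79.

1

By repeated squaring mod 79: 4^1≡4, 4^2≡16, 4^4≡19, 4^8≡45, 4^16≡50, 4^32≡51, 4^64≡73, 4^128≡36, 4^256≡32, 4^512≡76, 4^1024≡9.
1599 = 1 + 2 + 4 + 8 + 16 + 32 + 512 + 1024, so 4^1599 ≡ 4·16·19·45·50·51·76·9 ≡ 1 (mod 79).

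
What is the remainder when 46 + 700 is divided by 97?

700 − 7·97 = 21, so 700 ≡ 21 (mod 97).
(46 + 21) mod 97 = 67.

67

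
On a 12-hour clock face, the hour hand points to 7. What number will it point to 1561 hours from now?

Dividing 1561 by 12 gives quotient 130 and remainder 1.
7 + 1 → 8 on a 12-hour dial.

8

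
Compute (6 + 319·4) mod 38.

319·4 = 1276.
1276 − 33·38 = 22, so 1276 ≡ 22 (mod 38).
(6 + 22) mod 38 = 28.

28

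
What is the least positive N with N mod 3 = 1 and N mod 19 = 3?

22

x ≡ 1 (mod 3) gives x ∈ {1, 4, 7, 10, 13, 16, 19, 22}.
The first of these with x mod 19 = 3 is 22.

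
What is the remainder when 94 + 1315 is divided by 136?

49

Dividing 1315 by 136 gives quotient 9 and remainder 91.
(94 + 91) mod 136 = 49.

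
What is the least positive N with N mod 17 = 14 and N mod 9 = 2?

65

x ≡ 2 (mod 9) gives x ∈ {2, 11, 20, 29, 38, 47, 56, 65}.
The first of these with x mod 17 = 14 is 65.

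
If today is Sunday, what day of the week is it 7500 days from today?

Wednesday

7500 = 1071·7 + 3, so 7500 mod 7 = 3.
Sunday + 3 days → Wednesday.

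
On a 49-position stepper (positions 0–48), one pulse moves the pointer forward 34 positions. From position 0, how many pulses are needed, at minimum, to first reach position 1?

13

34·13 = 442 = 9·49 + 1, so 34⁻¹ ≡ 13 (mod 49).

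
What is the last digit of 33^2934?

9

The units digit of 33^n cycles with period 4: 3, 9, 7, 1, …
2934 leaves remainder 2 on division by 4, so 33^2934 ends in 9.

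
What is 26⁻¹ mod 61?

26·54 = 1404 = 23·61 + 1, so 26⁻¹ ≡ 54 (mod 61).

54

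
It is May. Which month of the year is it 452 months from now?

452 − 37·12 = 8, so 452 ≡ 8 (mod 12).
May + 8 months → January.

January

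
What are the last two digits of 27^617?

47

Square-and-reduce mod 100: 27^1≡27, 27^2≡29, 27^4≡41, 27^8≡81, 27^16≡61, 27^32≡21, 27^64≡41, 27^128≡81, 27^256≡61, 27^512≡21.
Since 617 = 1 + 8 + 32 + 64 + 512 in binary, 27^617 ≡ 27·81·21·41·21 ≡ 47 (mod 100).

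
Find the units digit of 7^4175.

The units digit of 7^n cycles with period 4: 7, 9, 3, 1, …
4175 mod 4 = 3, so the last digit matches 7^3 = 3.

3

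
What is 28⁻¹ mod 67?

12

28·12 = 336 = 5·67 + 1, so 28⁻¹ ≡ 12 (mod 67).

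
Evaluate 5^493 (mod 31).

5

Square-and-reduce mod 31: 5^1≡5, 5^2≡25, 5^4≡5, 5^8≡25, 5^16≡5, 5^32≡25, 5^64≡5, 5^128≡25, 5^256≡5.
Since 493 = 1 + 4 + 8 + 32 + 64 + 128 + 256 in binary, 5^493 ≡ 5·5·25·25·5·25·5 ≡ 5 (mod 31).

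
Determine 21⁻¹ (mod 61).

32

21·32 = 672 = 11·61 + 1, so 21⁻¹ ≡ 32 (mod 61).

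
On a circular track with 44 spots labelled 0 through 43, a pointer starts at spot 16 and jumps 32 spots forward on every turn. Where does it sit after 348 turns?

20

348·32 = 11136.
11136 = 253·44 + 4, so 11136 mod 44 = 4.
(16 + 4) mod 44 = 20.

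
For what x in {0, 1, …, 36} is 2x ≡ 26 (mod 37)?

13

2⁻¹ ≡ 19 (mod 37) because 2·19 = 38 = 1·37 + 1.
So x ≡ 19·26 = 494 ≡ 13 (mod 37).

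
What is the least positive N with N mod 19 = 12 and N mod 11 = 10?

164

Since 11·7 ≡ 1 (mod 19), take x = 10 + 11·((12−10)·7 mod 19) = 10 + 11·14 = 164.
Check: 164 mod 19 = 12, 164 mod 11 = 10.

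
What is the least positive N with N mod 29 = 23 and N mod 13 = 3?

81

x ≡ 3 (mod 13) gives x ∈ {3, 16, 29, 42, 55, 68, 81}.
The first of these with x mod 29 = 23 is 81.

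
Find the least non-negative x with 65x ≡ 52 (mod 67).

The inverse of 65 mod 67 is 33 (since 65·33 = 2145 ≡ 1).
Multiplying both sides by 33: x ≡ 33·52 = 1716 ≡ 41 (mod 67).
Check: 65·41 = 2665 = 39·67 + 52.

41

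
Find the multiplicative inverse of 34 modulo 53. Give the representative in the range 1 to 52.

53 = 1·34 + 19
34 = 1·19 + 15
19 = 1·15 + 4
15 = 3·4 + 3
4 = 1·3 + 1
3 = 3·1 + 0
Back-substituting gives 34·39 ≡ 1 (mod 53).

39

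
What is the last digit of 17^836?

Last digits of 7^n: 7, 9, 3, 1 (period 4).
836 leaves remainder 0 on division by 4, so 17^836 ends in 1.

1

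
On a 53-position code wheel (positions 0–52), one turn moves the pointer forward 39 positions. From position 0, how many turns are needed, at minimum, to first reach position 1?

39·34 = 1326 = 25·53 + 1, so 39⁻¹ ≡ 34 (mod 53).

34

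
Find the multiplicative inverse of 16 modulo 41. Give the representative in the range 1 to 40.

16·18 = 288 = 7·41 + 1, so 16⁻¹ ≡ 18 (mod 41).

18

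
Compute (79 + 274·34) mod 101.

274·34 = 9316.
9316 mod 101 = 24 (since 92·101 = 9292).
(79 + 24) mod 101 = 2.

2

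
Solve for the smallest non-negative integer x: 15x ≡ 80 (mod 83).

15⁻¹ ≡ 72 (mod 83) because 15·72 = 1080 = 13·83 + 1.
Multiplying both sides by 72: x ≡ 72·80 = 5760 ≡ 33 (mod 83).

33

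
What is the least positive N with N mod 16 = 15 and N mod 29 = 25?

431

x ≡ 15 (mod 16) gives x ∈ {15, 31, 47, 63, 79, 95, 111, 127, …}.
The first of these with x mod 29 = 25 is 431.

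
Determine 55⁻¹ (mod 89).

55·34 = 1870 = 21·89 + 1, so 55⁻¹ ≡ 34 (mod 89).

34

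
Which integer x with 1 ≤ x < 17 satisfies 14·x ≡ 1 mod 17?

17 = 1·14 + 3
14 = 4·3 + 2
3 = 1·2 + 1
2 = 2·1 + 0
Back-substituting gives 14·11 ≡ 1 (mod 17).

11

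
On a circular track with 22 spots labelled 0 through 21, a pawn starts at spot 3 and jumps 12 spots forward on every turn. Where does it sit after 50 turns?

50·12 = 600.
600 mod 22 = 6 (since 27·22 = 594).
(3 + 6) mod 22 = 9.

9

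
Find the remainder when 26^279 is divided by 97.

45

Square-and-reduce mod 97: 26^1≡26, 26^2≡94, 26^4≡9, 26^8≡81, 26^16≡62, 26^32≡61, 26^64≡35, 26^128≡61, 26^256≡35.
Since 279 = 1 + 2 + 4 + 16 + 256 in binary, 26^279 ≡ 26·94·9·62·35 ≡ 45 (mod 97).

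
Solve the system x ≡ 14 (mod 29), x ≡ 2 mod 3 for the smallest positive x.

14

x ≡ 2 (mod 3) gives x ∈ {2, 5, 8, 11, 14}.
The first of these with x mod 29 = 14 is 14.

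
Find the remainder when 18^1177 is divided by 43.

Square-and-reduce mod 43: 18^1≡18, 18^2≡23, 18^4≡13, 18^8≡40, 18^16≡9, 18^32≡38, 18^64≡25, 18^128≡23, 18^256≡13, 18^512≡40, 18^1024≡9.
Since 1177 = 1 + 8 + 16 + 128 + 1024 in binary, 18^1177 ≡ 18·40·9·23·9 ≡ 18 (mod 43).

18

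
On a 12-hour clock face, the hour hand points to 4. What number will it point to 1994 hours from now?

6

Dividing 1994 by 12 gives quotient 166 and remainder 2.
4 + 2 → 6 on a 12-hour dial.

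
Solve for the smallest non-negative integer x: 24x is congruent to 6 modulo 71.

18

24⁻¹ ≡ 3 (mod 71) because 24·3 = 72 = 1·71 + 1.
Multiplying both sides by 3: x ≡ 3·6 = 18 ≡ 18 (mod 71).
Check: 24·18 = 432 = 6·71 + 6.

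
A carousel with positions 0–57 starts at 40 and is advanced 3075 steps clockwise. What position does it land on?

41

3075 mod 58 = 1 (since 53·58 = 3074).
(40 + 1) mod 58 = 41.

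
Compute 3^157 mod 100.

Successive squares of 3 mod 100: 3^1≡3, 3^2≡9, 3^4≡81, 3^8≡61, 3^16≡21, 3^32≡41, 3^64≡81, 3^128≡61.
157 = 1 + 4 + 8 + 16 + 128, so 3^157 ≡ 3·81·61·21·61 ≡ 63 (mod 100).

63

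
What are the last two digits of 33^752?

61

Square-and-reduce mod 100: 33^1≡33, 33^2≡89, 33^4≡21, 33^8≡41, 33^16≡81, 33^32≡61, 33^64≡21, 33^128≡41, 33^256≡81, 33^512≡61.
752 = 16 + 32 + 64 + 128 + 512, so 33^752 ≡ 81·61·21·41·61 ≡ 61 (mod 100).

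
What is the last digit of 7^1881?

7

Powers of 7 mod 10 repeat with period 4: 7, 9, 3, 1.
1881 leaves remainder 1 on division by 4, so 7^1881 ends in 7.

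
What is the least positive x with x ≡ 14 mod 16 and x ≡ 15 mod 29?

334

Since 29·5 ≡ 1 (mod 16), take x = 15 + 29·((14−15)·5 mod 16) = 15 + 29·11 = 334.
Check: 334 mod 16 = 14, 334 mod 29 = 15.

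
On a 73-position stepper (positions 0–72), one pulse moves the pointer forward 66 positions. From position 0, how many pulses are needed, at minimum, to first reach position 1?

52

66·52 = 3432 = 47·73 + 1, so 66⁻¹ ≡ 52 (mod 73).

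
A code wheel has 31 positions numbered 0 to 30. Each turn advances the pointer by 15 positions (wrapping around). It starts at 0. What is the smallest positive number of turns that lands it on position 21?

15⁻¹ ≡ 29 (mod 31) because 15·29 = 435 = 14·31 + 1.
So x ≡ 29·21 = 609 ≡ 20 (mod 31).

20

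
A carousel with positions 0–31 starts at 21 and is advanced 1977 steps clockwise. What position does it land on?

14

1977 − 61·32 = 25, so 1977 ≡ 25 (mod 32).
(21 + 25) mod 32 = 14.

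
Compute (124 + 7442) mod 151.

7442 − 49·151 = 43, so 7442 ≡ 43 (mod 151).
(124 + 43) mod 151 = 16.

16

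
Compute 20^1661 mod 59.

Successive squares of 20 mod 59: 20^1≡20, 20^2≡46, 20^4≡51, 20^8≡5, 20^16≡25, 20^32≡35, 20^64≡45, 20^128≡19, 20^256≡7, 20^512≡49, 20^1024≡41.
Since 1661 = 1 + 4 + 8 + 16 + 32 + 64 + 512 + 1024 in binary, 20^1661 ≡ 20·51·5·25·35·45·49·41 ≡ 5 (mod 59).

5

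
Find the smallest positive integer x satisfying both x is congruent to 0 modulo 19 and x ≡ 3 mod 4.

19

Since 4·5 ≡ 1 (mod 19), take x = 3 + 4·((0−3)·5 mod 19) = 3 + 4·4 = 19.
Check: 19 mod 19 = 0, 19 mod 4 = 3.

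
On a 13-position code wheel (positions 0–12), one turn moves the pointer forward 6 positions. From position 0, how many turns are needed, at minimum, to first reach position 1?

13 = 2·6 + 1
6 = 6·1 + 0
Back-substituting gives 6·11 ≡ 1 (mod 13).

11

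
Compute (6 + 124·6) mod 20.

124·6 = 744.
Dividing 744 by 20 gives quotient 37 and remainder 4.
(6 + 4) mod 20 = 10.

10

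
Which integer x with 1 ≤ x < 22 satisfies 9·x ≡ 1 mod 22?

5

9·5 = 45 = 2·22 + 1, so 9⁻¹ ≡ 5 (mod 22).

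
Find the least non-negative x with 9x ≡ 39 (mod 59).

The inverse of 9 mod 59 is 46 (since 9·46 = 414 ≡ 1).
Multiplying both sides by 46: x ≡ 46·39 = 1794 ≡ 24 (mod 59).
Check: 9·24 = 216 = 3·59 + 39.

24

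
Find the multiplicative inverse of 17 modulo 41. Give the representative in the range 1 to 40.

29

17·29 = 493 = 12·41 + 1, so 17⁻¹ ≡ 29 (mod 41).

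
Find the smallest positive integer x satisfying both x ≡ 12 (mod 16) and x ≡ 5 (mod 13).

x ≡ 5 (mod 13) gives x ∈ {5, 18, 31, 44}.
The first of these with x mod 16 = 12 is 44.

44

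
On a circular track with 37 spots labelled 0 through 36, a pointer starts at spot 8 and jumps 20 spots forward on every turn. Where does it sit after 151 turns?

151·20 = 3020.
3020 − 81·37 = 23, so 3020 ≡ 23 (mod 37).
(8 + 23) mod 37 = 31.

31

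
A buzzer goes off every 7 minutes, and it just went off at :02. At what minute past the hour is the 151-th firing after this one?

151·7 = 1057.
1057 mod 60 = 37 (since 17·60 = 1020).
(2 + 37) mod 60 = 39.

39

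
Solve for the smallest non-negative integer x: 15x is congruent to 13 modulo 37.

28

The inverse of 15 mod 37 is 5 (since 15·5 = 75 ≡ 1).
Multiplying both sides by 5: x ≡ 5·13 = 65 ≡ 28 (mod 37).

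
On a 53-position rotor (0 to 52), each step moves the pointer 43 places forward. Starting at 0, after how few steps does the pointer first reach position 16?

9

The inverse of 43 mod 53 is 37 (since 43·37 = 1591 ≡ 1).
So x ≡ 37·16 = 592 ≡ 9 (mod 53).
Check: 43·9 = 387 = 7·53 + 16.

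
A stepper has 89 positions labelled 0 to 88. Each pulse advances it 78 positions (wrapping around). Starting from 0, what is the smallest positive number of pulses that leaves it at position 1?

8

78·8 = 624 = 7·89 + 1, so 78⁻¹ ≡ 8 (mod 89).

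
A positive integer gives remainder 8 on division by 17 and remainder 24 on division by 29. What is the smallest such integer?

x ≡ 8 (mod 17) gives x ∈ {8, 25, 42, 59, 76, 93, 110, 127, …}.
The first of these with x mod 29 = 24 is 314.

314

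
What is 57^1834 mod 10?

Last digits of 7^n: 7, 9, 3, 1 (period 4).
1834 mod 4 = 2, so the last digit matches 7^2 = 9.

9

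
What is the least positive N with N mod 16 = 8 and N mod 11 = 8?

8

x ≡ 8 (mod 11) gives x ∈ {8}.
The first of these with x mod 16 = 8 is 8.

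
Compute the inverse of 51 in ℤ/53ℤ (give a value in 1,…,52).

26

53 = 1·51 + 2
51 = 25·2 + 1
2 = 2·1 + 0
Back-substituting gives 51·26 ≡ 1 (mod 53).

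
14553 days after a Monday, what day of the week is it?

Monday

14553 = 2079·7 + 0, so 14553 mod 7 = 0.
Monday + 0 days → Monday.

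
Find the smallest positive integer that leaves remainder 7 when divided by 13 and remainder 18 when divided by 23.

202

Since 23·4 ≡ 1 (mod 13), take x = 18 + 23·((7−18)·4 mod 13) = 18 + 23·8 = 202.
Check: 202 mod 13 = 7, 202 mod 23 = 18.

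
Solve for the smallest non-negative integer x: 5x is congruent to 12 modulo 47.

The inverse of 5 mod 47 is 19 (since 5·19 = 95 ≡ 1).
Multiplying both sides by 19: x ≡ 19·12 = 228 ≡ 40 (mod 47).

40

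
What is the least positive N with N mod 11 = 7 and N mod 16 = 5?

117

x ≡ 7 (mod 11) gives x ∈ {7, 18, 29, 40, 51, 62, 73, 84, …}.
The first of these with x mod 16 = 5 is 117.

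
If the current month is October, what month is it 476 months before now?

February

476 − 39·12 = 8, so 476 ≡ 8 (mod 12).
October − 8 months → February.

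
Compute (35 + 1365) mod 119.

1365 − 11·119 = 56, so 1365 ≡ 56 (mod 119).
(35 + 56) mod 119 = 91.

91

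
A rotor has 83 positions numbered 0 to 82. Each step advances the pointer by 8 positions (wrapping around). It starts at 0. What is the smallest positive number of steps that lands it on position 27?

8⁻¹ ≡ 52 (mod 83) because 8·52 = 416 = 5·83 + 1.
Multiplying both sides by 52: x ≡ 52·27 = 1404 ≡ 76 (mod 83).

76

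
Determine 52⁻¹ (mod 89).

89 = 1·52 + 37
52 = 1·37 + 15
37 = 2·15 + 7
15 = 2·7 + 1
7 = 7·1 + 0
Back-substituting gives 52·12 ≡ 1 (mod 89).

12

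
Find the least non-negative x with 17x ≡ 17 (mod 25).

The inverse of 17 mod 25 is 3 (since 17·3 = 51 ≡ 1).
So x ≡ 3·17 = 51 ≡ 1 (mod 25).

1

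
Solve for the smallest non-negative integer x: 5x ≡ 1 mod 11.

5⁻¹ ≡ 9 (mod 11) because 5·9 = 45 = 4·11 + 1.
Multiplying both sides by 9: x ≡ 9·1 = 9 ≡ 9 (mod 11).

9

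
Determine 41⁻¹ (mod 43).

21

43 = 1·41 + 2
41 = 20·2 + 1
2 = 2·1 + 0
Back-substituting gives 41·21 ≡ 1 (mod 43).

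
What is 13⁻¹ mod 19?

13·3 = 39 = 2·19 + 1, so 13⁻¹ ≡ 3 (mod 19).

3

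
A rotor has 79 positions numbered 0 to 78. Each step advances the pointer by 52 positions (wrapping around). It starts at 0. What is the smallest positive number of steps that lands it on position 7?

29

52⁻¹ ≡ 38 (mod 79) because 52·38 = 1976 = 25·79 + 1.
So x ≡ 38·7 = 266 ≡ 29 (mod 79).
Check: 52·29 = 1508 = 19·79 + 7.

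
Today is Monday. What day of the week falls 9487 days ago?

9487 mod 7 = 2 (since 1355·7 = 9485).
Monday − 2 days → Saturday.

Saturday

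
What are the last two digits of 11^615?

51

By repeated squaring mod 100: 11^1≡11, 11^2≡21, 11^4≡41, 11^8≡81, 11^16≡61, 11^32≡21, 11^64≡41, 11^128≡81, 11^256≡61, 11^512≡21.
615 = 1 + 2 + 4 + 32 + 64 + 512, so 11^615 ≡ 11·21·41·21·41·21 ≡ 51 (mod 100).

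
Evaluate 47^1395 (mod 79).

58

Square-and-reduce mod 79: 47^1≡47, 47^2≡76, 47^4≡9, 47^8≡2, 47^16≡4, 47^32≡16, 47^64≡19, 47^128≡45, 47^256≡50, 47^512≡51, 47^1024≡73.
1395 = 1 + 2 + 16 + 32 + 64 + 256 + 1024, so 47^1395 ≡ 47·76·4·16·19·50·73 ≡ 58 (mod 79).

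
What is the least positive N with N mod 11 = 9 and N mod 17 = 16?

152

Since 17·2 ≡ 1 (mod 11), take x = 16 + 17·((9−16)·2 mod 11) = 16 + 17·8 = 152.
Check: 152 mod 11 = 9, 152 mod 17 = 16.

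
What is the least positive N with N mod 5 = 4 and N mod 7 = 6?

34

x ≡ 4 (mod 5) gives x ∈ {4, 9, 14, 19, 24, 29, 34}.
The first of these with x mod 7 = 6 is 34.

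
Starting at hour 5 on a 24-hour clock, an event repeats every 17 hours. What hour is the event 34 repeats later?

34·17 = 578.
578 = 24·24 + 2, so 578 mod 24 = 2.
(5 + 2) mod 24 = 7.

7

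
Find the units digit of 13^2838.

9

Last digits of 3^n: 3, 9, 7, 1 (period 4).
2838 leaves remainder 2 on division by 4, so 13^2838 ends in 9.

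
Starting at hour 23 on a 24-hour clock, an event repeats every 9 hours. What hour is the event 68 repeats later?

11

68·9 = 612.
612 − 25·24 = 12, so 612 ≡ 12 (mod 24).
(23 + 12) mod 24 = 11.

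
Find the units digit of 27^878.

Last digits of 7^n: 7, 9, 3, 1 (period 4).
878 leaves remainder 2 on division by 4, so 27^878 ends in 9.

9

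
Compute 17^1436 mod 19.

6

By repeated squaring mod 19: 17^1≡17, 17^2≡4, 17^4≡16, 17^8≡9, 17^16≡5, 17^32≡6, 17^64≡17, 17^128≡4, 17^256≡16, 17^512≡9, 17^1024≡5.
Since 1436 = 4 + 8 + 16 + 128 + 256 + 1024 in binary, 17^1436 ≡ 16·9·5·4·16·5 ≡ 6 (mod 19).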